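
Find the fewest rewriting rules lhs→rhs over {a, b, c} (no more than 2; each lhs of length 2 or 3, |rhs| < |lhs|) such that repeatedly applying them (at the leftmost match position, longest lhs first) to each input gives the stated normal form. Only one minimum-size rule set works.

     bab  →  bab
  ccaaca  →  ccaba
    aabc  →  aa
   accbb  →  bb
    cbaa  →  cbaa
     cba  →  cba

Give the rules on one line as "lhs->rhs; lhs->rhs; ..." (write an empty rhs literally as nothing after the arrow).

  | bab
  | ccaaca => ccaba
  | aabc => aa
  | accbb => bcbb => bb

ac->b; bc->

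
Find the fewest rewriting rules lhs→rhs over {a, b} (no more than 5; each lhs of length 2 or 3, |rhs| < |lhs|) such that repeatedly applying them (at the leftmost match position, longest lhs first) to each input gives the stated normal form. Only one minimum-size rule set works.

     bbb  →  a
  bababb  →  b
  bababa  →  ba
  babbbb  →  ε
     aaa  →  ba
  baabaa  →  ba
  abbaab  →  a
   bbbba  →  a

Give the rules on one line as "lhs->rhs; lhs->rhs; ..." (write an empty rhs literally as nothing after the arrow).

  | bbb => a
  | bababb => babb => bb => b
  | bababa => baba => ba
  | babbbb => bbbb => ab => ε

aa->b; ab->; bb->b; bbb->a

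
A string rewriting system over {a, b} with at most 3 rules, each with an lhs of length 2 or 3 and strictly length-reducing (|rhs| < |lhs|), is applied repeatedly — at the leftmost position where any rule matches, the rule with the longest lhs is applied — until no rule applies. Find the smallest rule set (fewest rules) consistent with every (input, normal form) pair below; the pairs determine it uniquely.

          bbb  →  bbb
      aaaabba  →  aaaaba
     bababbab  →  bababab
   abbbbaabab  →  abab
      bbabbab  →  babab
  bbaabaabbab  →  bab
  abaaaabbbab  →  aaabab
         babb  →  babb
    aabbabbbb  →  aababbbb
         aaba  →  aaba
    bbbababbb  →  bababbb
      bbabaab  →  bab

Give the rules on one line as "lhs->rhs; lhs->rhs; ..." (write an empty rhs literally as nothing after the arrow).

baa->; bba->ba

  | bbb
  | aaaabba => aaaaba
  | bababbab => bababab
  | abbbbaabab => abbbaabab => abbaabab => abaabab => abab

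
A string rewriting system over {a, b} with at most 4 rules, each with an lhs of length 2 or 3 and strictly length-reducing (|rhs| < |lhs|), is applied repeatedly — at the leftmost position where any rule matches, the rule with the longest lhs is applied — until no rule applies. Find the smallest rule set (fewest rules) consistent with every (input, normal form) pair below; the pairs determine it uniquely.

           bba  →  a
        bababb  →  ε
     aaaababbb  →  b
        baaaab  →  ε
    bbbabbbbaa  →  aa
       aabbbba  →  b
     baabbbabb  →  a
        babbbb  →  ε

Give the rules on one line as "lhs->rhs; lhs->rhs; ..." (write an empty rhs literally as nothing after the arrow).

aaa->b; ba->; bb->

  | bba => a
  | bababb => babb => bb => ε
  | aaaababbb => bababbb => babbb => bbb => b
  | baaaab => aaab => bb => ε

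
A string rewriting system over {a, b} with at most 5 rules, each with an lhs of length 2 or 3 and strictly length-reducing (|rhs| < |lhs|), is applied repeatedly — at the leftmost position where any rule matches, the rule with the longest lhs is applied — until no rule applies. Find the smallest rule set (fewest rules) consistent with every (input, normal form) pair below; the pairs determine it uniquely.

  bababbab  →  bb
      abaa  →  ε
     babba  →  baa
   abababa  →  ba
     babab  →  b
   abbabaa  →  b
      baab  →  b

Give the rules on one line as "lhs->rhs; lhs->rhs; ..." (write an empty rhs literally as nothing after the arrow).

aaa->; aab->ba; ab->a; bba->b

  | bababbab => baabbab => bbabab => bbab => bb
  | abaa => aaa => ε
  | babba => baba => baa
  | abababa => aababa => baaba => bbaa => ba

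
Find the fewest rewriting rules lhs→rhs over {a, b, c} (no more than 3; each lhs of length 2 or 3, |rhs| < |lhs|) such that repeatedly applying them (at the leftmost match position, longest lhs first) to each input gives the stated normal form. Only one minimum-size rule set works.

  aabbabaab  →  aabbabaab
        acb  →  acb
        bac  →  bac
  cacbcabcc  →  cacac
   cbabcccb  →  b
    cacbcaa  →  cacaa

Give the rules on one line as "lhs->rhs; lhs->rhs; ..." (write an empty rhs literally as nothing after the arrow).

  | aabbabaab
  | acb
  | bac
  | cacbcabcc => cacabcc => cacac

bc->; cba->bb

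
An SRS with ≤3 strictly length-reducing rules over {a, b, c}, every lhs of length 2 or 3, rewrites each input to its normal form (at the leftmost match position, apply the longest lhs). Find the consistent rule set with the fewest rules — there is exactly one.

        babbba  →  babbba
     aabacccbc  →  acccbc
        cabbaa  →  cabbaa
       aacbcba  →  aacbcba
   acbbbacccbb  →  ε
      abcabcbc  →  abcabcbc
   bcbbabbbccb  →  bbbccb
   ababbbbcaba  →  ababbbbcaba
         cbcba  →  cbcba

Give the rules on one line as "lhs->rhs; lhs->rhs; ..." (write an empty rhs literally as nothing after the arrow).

aab->; cbb->a; cca->ab

  | babbba
  | aabacccbc => acccbc
  | cabbaa
  | aacbcba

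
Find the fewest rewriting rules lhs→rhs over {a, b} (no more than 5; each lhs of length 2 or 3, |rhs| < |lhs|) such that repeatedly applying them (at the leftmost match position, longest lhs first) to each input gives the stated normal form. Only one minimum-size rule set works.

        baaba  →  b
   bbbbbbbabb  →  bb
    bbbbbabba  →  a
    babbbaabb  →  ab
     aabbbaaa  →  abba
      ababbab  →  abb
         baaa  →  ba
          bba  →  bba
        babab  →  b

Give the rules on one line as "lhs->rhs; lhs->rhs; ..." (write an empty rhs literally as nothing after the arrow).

  | baaba => baa => b
  | bbbbbbbabb => bbbbabb => babb => bb
  | bbbbbabba => bbabba => bbba => a
  | babbbaabb => bbbaabb => aabb => ab

aa->; aab->a; bab->b; bbb->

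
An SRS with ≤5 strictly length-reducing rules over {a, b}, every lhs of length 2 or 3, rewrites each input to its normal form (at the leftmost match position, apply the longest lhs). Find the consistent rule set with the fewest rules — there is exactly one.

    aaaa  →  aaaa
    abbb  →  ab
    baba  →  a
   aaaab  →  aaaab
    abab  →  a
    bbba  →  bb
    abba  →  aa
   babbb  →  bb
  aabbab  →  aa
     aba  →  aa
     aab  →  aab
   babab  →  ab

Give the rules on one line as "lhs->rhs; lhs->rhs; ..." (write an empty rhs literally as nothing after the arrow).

  | aaaa
  | abbb => abb => ab
  | baba => a
  | aaaab

abb->ab; ba->a; bab->; bba->b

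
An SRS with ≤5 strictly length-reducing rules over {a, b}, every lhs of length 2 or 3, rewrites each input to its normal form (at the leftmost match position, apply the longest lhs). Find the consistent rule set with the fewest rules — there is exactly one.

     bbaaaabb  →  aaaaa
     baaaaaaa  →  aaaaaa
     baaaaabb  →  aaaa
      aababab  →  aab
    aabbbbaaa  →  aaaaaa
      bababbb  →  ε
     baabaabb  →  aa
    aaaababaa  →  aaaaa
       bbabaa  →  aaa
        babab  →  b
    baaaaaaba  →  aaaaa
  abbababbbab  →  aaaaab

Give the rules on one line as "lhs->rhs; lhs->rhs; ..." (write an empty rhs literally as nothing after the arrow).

  | bbaaaabb => aaaaabb => aaaaa
  | baaaaaaa => aaaaaa
  | baaaaabb => aaaabb => aaaa
  | aababab => aabab => aab

ba->; bb->; bba->aa; bbb->bb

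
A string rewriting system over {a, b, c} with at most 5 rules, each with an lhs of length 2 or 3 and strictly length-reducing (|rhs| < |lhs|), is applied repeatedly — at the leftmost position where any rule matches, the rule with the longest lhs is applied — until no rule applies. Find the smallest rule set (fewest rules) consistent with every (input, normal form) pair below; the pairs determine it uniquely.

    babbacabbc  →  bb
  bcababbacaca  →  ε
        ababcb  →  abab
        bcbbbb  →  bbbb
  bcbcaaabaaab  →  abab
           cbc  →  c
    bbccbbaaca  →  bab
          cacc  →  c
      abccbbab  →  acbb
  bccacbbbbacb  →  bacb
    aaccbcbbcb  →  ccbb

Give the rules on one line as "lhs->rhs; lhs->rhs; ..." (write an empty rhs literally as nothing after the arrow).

aa->; bba->ca; bc->; ca->b

  | babbacabbc => bacacabbc => babcabbc => baabbc => bbbc => bb
  | bcababbacaca => ababbacaca => abacacaca => ababcaca => abaaca => abca => aa => ε
  | ababcb => abab
  | bcbbbb => bbbb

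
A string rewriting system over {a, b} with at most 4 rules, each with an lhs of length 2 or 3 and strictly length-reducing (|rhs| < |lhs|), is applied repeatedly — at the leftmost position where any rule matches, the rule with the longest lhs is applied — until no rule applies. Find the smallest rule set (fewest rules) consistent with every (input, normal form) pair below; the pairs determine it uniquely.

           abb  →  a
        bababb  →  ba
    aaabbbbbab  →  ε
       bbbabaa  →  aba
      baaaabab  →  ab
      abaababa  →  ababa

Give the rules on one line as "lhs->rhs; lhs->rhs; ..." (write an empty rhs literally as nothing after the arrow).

  | abb => aa => a
  | bababb => babaa => ba
  | aaabbbbbab => aabbbbbab => bbbbab => abbab => aaab => aab => ε
  | bbbabaa => ababaa => aba

aa->a; aab->; baa->; bb->a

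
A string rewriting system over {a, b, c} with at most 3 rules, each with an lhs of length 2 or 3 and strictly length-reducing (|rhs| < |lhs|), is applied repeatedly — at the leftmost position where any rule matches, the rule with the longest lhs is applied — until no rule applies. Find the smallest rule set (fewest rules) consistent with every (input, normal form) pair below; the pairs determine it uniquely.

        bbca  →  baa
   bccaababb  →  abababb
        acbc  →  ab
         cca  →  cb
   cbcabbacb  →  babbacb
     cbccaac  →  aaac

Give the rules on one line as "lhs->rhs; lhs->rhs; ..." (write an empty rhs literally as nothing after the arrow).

bc->a; ca->b

  | bbca => baa
  | bccaababb => acaababb => abababb
  | acbc => aca => ab
  | cca => cb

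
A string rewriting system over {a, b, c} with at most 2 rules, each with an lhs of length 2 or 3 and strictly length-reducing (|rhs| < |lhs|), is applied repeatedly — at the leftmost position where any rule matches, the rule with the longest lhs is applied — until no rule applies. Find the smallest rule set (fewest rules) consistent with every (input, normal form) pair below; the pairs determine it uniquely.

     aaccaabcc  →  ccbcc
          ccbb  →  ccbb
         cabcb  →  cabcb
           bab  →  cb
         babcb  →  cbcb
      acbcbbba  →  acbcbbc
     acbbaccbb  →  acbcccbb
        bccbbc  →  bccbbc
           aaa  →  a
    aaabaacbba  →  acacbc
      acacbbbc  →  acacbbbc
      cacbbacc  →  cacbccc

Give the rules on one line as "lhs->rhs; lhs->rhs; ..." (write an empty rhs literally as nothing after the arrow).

aa->; ba->c

  | aaccaabcc => ccaabcc => ccbcc
  | ccbb
  | cabcb
  | bab => cb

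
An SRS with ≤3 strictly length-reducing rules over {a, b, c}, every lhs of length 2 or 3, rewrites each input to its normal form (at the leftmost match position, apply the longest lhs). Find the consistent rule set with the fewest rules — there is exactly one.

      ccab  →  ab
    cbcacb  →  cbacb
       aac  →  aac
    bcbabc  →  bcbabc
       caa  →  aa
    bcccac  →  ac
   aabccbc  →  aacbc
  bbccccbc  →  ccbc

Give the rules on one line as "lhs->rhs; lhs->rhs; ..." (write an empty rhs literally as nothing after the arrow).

  | ccab => cab => ab
  | cbcacb => cbacb
  | aac
  | bcbabc

bcc->c; ca->a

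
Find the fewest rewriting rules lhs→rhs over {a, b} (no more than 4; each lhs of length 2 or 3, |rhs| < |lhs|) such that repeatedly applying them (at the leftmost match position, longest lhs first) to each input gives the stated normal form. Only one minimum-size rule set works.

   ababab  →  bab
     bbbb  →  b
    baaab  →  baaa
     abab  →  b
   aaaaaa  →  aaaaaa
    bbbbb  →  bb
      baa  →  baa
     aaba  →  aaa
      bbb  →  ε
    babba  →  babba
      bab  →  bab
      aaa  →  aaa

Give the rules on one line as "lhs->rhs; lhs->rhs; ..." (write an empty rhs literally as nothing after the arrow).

  | ababab => bab
  | bbbb => b
  | baaab => baaa
  | abab => b

aab->aa; aba->; bbb->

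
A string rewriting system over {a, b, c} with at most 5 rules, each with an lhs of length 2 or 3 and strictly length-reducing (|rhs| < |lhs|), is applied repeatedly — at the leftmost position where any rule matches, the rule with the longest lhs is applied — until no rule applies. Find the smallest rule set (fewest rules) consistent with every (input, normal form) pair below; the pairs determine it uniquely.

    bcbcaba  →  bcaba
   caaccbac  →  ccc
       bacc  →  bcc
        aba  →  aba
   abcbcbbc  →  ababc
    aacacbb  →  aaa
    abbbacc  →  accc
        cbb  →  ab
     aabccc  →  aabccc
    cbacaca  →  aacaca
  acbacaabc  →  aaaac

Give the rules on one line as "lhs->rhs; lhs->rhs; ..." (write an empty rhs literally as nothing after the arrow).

bac->bc; bbb->ca; caa->c; cb->a

  | bcbcaba => bacaba => bcaba
  | caaccbac => cccbac => ccaac => ccc
  | bacc => bcc
  | aba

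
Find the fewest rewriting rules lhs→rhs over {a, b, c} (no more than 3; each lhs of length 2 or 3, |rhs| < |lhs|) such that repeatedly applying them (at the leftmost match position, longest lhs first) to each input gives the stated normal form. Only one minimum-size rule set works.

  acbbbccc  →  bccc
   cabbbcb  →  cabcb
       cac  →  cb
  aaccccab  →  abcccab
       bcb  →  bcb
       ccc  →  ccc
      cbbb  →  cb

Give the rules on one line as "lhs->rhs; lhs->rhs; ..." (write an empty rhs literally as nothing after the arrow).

  | acbbbccc => bbbbccc => bbbccc => bbccc => bccc
  | cabbbcb => cabbcb => cabcb
  | cac => cb
  | aaccccab => abcccab

ac->b; bb->b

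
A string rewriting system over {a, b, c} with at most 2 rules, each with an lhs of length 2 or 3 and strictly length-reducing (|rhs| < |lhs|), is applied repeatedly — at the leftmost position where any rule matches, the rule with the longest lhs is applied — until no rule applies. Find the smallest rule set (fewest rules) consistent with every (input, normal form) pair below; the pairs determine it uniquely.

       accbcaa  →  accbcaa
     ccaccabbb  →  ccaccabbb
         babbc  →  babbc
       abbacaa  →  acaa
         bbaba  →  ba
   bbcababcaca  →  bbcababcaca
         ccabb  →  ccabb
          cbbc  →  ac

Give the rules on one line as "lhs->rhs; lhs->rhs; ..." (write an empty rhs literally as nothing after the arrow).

bba->; cbb->a

  | accbcaa
  | ccaccabbb
  | babbc
  | abbacaa => acaa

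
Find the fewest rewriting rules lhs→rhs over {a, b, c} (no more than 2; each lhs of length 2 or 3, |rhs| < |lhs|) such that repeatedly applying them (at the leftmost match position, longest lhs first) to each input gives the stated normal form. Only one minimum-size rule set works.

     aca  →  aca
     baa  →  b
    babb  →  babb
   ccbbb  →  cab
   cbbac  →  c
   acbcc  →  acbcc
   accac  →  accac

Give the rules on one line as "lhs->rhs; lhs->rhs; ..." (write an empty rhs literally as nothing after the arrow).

aa->; cbb->a

  | aca
  | baa => b
  | babb
  | ccbbb => cab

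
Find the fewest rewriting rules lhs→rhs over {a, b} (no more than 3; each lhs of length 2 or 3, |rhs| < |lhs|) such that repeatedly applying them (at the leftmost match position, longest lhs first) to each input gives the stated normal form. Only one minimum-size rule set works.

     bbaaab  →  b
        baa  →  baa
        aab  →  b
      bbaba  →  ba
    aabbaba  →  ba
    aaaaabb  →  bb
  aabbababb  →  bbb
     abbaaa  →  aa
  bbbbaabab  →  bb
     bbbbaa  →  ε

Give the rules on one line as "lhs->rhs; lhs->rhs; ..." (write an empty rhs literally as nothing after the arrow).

ab->b; bba->

  | bbaaab => aab => ab => b
  | baa
  | aab => ab => b
  | bbaba => ba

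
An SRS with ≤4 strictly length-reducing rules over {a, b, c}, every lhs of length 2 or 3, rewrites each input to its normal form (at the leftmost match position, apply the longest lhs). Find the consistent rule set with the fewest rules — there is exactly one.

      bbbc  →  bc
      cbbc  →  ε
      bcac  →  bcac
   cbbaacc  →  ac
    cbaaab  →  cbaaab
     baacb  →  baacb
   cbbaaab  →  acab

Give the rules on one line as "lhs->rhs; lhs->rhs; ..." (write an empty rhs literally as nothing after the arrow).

  | bbbc => bc
  | cbbc => cc => ε
  | bcac
  | cbbaacc => caacc => accc => ac

bb->; caa->ac; cc->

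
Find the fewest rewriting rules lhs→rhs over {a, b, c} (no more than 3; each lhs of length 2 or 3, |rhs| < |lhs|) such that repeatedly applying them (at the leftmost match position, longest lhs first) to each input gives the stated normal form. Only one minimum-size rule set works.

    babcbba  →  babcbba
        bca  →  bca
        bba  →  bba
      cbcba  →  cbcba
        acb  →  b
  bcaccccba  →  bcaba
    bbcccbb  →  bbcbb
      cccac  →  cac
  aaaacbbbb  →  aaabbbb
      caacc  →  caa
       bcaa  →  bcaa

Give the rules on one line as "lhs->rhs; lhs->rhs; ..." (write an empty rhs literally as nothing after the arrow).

acb->b; cc->

  | babcbba
  | bca
  | bba
  | cbcba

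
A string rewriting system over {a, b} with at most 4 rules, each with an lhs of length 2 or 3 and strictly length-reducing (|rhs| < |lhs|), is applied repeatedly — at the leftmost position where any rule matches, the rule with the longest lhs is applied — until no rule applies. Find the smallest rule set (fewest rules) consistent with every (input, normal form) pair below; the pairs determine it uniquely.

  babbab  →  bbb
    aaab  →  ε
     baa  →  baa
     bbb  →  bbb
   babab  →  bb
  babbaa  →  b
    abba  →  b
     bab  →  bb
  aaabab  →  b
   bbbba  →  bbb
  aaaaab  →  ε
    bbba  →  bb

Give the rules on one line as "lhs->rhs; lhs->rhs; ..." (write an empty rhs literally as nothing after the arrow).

  | babbab => bbbab => bbb
  | aaab => aab => ε
  | baa
  | bbb

aaa->aa; aab->; ab->b; bba->b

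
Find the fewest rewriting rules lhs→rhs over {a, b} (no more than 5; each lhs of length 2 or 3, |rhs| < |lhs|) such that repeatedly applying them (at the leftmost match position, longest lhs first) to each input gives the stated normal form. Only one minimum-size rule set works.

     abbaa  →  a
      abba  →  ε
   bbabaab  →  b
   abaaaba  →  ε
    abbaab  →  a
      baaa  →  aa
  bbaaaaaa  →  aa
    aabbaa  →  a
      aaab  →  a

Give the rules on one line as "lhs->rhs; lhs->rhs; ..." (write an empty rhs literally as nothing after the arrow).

  | abbaa => abaa => baa => a
  | abba => aba => ba => ε
  | bbabaab => bbaab => bab => b
  | abaaaba => baaaba => aaba => aba => ba => ε

aaa->a; ab->a; aba->ba; ba->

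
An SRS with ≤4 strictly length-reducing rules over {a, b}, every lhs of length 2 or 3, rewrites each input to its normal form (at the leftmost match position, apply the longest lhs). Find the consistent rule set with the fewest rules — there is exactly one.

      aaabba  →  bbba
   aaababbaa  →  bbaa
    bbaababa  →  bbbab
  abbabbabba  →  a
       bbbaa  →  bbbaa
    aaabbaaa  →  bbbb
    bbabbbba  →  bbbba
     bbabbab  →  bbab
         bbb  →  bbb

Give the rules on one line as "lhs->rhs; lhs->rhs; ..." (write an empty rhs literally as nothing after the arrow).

  | aaabba => bbba
  | aaababbaa => bbabbaa => bbaa
  | bbaababa => bbbaba => bbbab
  | abbabbabba => abbabba => abba => a

aaa->b; aab->b; aba->ab; abb->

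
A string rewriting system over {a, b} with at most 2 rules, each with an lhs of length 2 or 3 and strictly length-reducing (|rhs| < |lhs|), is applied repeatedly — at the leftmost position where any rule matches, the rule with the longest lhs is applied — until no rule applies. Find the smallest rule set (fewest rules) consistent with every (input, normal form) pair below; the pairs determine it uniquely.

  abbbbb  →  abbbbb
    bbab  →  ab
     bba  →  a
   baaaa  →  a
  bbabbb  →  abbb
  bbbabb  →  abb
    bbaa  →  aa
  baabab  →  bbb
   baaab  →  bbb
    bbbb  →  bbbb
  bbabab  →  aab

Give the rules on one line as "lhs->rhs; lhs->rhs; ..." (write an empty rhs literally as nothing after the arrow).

  | abbbbb
  | bbab => bab => ab
  | bba => ba => a
  | baaaa => aaaa => bba => ba => a

aaa->bb; ba->a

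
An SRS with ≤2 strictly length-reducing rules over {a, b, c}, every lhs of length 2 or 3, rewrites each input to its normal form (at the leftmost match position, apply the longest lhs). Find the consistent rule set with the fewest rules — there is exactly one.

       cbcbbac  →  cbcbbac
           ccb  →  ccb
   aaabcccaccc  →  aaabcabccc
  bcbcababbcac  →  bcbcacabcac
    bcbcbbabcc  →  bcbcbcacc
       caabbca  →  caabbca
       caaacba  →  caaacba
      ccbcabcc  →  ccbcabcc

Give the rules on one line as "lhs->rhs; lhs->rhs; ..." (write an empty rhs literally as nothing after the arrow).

  | cbcbbac
  | ccb
  | aaabcccaccc => aaabcabccc
  | bcbcababbcac => bcbcacabcac

bab->ca; cca->ab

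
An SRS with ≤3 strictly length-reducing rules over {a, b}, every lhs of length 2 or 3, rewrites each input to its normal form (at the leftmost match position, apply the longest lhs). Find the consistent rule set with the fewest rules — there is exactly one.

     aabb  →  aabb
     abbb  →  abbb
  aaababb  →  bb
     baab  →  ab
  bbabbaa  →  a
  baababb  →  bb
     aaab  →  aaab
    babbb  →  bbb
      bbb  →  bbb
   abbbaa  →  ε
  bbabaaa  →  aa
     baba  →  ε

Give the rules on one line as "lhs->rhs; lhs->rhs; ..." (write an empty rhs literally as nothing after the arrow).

  | aabb
  | abbb
  | aaababb => aababb => ababb => babb => bb
  | baab => ab

aba->ba; ba->; bba->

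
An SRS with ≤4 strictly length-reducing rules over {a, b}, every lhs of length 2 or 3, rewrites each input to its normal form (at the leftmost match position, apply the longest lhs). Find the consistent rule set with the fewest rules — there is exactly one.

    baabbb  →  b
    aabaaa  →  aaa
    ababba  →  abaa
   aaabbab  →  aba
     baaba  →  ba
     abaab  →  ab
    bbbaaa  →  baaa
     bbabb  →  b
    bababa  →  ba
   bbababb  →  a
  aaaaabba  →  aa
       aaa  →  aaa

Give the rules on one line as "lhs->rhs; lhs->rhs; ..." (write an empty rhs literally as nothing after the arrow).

aab->; bab->ba; bb->; bba->aa

  | baabbb => bbb => b
  | aabaaa => aaa
  | ababba => ababa => abaa
  | aaabbab => abab => aba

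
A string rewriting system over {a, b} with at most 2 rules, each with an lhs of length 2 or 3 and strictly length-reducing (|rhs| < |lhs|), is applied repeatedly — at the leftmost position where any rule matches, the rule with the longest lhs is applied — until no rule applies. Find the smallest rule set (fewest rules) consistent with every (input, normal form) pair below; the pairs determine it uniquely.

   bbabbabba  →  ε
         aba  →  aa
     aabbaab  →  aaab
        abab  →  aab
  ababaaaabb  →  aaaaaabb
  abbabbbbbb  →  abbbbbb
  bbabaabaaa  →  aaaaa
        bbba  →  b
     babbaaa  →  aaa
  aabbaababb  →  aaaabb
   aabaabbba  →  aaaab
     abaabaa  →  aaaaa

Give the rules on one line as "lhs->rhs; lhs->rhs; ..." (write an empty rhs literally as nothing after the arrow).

  | bbabbabba => bbabba => bba => ε
  | aba => aa
  | aabbaab => aaab
  | abab => aab

ba->a; bba->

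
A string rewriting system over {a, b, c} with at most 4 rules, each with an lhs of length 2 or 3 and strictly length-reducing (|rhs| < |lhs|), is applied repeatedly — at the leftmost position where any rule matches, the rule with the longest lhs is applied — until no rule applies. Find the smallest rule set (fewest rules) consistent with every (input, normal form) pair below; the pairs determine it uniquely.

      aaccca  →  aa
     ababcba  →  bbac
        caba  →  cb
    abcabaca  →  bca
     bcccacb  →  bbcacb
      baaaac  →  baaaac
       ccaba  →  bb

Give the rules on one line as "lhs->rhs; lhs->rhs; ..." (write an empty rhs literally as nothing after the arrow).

  | aaccca => aabca => aa
  | ababcba => bbcba => bbac
  | caba => cb
  | abcabaca => abaca => bca

aba->b; abc->; cba->ac; cc->b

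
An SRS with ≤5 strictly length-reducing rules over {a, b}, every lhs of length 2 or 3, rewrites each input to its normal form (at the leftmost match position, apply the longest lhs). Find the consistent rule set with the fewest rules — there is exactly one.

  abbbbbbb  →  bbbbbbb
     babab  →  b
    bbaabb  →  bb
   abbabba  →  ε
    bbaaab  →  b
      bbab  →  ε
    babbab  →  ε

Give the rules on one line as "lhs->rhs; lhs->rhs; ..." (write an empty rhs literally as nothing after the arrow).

ab->b; ba->; bab->; bba->ba

  | abbbbbbb => bbbbbbb
  | babab => ab => b
  | bbaabb => baabb => abb => bb
  | abbabba => bbabba => babba => ba => ε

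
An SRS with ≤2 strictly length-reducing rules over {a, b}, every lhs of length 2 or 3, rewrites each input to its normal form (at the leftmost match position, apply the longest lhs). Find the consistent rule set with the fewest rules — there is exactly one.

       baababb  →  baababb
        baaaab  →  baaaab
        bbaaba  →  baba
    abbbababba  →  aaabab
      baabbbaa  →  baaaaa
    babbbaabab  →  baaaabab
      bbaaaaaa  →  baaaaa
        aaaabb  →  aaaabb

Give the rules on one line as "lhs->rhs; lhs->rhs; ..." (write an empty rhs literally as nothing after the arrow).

bba->b; bbb->a

  | baababb
  | baaaab
  | bbaaba => baba
  | abbbababba => aaababba => aaabab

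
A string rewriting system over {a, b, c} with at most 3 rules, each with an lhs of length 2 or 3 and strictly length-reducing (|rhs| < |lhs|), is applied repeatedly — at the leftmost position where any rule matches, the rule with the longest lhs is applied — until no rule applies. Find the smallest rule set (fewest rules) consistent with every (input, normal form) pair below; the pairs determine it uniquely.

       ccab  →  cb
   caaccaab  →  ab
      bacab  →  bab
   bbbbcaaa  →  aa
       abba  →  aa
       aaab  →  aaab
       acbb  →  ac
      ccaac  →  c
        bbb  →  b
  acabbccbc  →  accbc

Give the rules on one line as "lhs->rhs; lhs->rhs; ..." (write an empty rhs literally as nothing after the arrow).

  | ccab => cb
  | caaccaab => accaab => acab => ab
  | bacab => bab
  | bbbbcaaa => bbcaaa => caaa => aa

bb->; ca->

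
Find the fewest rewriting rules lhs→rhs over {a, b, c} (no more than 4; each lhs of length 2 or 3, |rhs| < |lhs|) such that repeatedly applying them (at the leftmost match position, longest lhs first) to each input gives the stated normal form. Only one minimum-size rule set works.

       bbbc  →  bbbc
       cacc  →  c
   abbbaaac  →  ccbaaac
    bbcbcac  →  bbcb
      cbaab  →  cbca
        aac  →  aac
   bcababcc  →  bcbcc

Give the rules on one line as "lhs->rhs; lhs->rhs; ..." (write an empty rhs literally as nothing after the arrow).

aab->ca; aba->; abb->cc; cac->

  | bbbc
  | cacc => c
  | abbbaaac => ccbaaac
  | bbcbcac => bbcb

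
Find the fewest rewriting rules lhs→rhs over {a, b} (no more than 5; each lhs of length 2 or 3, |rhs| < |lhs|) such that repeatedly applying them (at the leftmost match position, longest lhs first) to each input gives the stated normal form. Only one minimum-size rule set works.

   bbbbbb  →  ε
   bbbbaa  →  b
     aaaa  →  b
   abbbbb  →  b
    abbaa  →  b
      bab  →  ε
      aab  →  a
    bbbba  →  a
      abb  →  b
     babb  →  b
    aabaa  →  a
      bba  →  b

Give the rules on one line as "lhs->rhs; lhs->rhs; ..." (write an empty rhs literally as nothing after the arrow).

aa->b; ab->; ba->a; bb->a

  | bbbbbb => abbbb => bbb => ab => ε
  | bbbbaa => abbaa => baa => aa => b
  | aaaa => baa => aa => b
  | abbbbb => bbbb => abb => b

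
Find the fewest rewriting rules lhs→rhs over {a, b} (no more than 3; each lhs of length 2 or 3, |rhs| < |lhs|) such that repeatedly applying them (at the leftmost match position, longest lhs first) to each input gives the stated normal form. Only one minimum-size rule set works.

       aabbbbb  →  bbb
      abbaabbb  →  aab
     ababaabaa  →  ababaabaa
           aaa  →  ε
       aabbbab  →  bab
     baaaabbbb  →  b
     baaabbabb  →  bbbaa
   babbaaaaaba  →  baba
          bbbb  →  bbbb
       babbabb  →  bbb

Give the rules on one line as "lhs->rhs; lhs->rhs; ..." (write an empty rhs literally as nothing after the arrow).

  | aabbbbb => aaabbb => bbb
  | abbaabbb => aaaabbb => abbb => aab
  | ababaabaa
  | aaa => ε

aaa->; abb->aa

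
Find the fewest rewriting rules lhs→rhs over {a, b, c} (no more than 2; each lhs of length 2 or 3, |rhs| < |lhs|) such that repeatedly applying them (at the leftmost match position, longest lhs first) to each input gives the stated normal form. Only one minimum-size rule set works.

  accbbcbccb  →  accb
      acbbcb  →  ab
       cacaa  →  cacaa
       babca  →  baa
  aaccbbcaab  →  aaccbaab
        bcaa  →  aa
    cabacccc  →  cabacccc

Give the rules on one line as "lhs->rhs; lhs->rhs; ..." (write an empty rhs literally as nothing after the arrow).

  | accbbcbccb => accbbccb => accbcb => accb
  | acbbcb => abcb => ab
  | cacaa
  | babca => baa

acb->a; bc->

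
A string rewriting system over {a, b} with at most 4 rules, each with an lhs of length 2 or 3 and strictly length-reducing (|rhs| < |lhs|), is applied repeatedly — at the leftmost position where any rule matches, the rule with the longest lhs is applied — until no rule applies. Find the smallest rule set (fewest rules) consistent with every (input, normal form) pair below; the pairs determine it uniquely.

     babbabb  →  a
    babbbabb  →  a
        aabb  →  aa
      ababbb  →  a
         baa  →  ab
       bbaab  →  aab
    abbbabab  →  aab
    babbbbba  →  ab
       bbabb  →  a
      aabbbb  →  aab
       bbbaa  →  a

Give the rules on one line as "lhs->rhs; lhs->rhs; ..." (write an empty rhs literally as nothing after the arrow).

  | babbabb => baabb => abbb => aba => a
  | babbbabb => babaabb => baabb => abbb => aba => a
  | aabb => aa
  | ababbb => abbb => aba => a

aba->a; baa->ab; bb->; bbb->ba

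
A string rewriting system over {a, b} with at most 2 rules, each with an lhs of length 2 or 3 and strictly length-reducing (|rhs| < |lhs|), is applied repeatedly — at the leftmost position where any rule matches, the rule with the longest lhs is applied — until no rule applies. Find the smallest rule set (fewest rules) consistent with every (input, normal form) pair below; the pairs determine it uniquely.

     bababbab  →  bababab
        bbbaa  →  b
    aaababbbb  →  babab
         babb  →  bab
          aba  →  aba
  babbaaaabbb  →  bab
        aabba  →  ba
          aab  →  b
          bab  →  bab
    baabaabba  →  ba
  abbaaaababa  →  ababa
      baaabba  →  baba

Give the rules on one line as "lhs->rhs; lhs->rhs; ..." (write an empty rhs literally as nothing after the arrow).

  | bababbab => bababab
  | bbbaa => bbaa => baa => bb => b
  | aaababbbb => bababbbb => bababbb => bababb => babab
  | babb => bab

aa->b; bb->b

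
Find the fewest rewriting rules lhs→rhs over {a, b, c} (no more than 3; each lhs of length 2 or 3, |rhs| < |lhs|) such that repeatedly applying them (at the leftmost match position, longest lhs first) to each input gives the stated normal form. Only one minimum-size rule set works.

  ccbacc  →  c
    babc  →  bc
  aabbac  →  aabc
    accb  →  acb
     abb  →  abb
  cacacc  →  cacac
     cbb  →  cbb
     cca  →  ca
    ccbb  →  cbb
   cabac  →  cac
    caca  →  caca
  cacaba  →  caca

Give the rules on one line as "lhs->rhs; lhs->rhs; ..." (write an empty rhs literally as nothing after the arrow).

ba->; cc->c

  | ccbacc => cbacc => ccc => cc => c
  | babc => bc
  | aabbac => aabc
  | accb => acb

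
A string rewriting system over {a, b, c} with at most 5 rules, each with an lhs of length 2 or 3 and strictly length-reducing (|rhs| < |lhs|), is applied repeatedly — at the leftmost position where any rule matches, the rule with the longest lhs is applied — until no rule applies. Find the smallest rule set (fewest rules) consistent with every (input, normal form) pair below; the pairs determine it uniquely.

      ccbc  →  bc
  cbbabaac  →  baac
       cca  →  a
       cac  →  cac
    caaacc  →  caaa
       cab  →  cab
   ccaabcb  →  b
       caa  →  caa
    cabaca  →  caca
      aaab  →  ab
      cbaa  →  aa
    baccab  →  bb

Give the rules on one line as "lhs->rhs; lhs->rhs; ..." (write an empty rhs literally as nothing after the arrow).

aab->b; aba->a; cb->; cc->

  | ccbc => bc
  | cbbabaac => babaac => baac
  | cca => a
  | cac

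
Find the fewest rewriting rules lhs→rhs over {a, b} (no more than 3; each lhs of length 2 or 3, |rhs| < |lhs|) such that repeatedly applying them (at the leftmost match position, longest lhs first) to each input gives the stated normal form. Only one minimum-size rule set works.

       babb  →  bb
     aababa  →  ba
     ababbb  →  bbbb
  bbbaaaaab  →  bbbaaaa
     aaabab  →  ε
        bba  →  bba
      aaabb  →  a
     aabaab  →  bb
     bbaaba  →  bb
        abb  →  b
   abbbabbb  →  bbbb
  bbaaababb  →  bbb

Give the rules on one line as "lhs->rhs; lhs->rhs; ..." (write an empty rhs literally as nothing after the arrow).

ab->; aba->b

  | babb => bb
  | aababa => abba => ba
  | ababbb => bbbb
  | bbbaaaaab => bbbaaaa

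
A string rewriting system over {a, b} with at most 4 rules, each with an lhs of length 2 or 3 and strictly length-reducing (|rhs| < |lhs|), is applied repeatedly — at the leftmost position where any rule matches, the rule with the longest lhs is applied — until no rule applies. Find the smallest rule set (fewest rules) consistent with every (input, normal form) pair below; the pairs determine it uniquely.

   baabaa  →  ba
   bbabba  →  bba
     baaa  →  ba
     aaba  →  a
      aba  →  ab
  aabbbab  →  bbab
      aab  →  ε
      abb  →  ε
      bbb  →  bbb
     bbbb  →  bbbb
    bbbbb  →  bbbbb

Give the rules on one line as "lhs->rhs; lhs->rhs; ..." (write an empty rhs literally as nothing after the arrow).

aa->a; aab->; aba->ab; abb->

  | baabaa => baa => ba
  | bbabba => bba
  | baaa => baa => ba
  | aaba => a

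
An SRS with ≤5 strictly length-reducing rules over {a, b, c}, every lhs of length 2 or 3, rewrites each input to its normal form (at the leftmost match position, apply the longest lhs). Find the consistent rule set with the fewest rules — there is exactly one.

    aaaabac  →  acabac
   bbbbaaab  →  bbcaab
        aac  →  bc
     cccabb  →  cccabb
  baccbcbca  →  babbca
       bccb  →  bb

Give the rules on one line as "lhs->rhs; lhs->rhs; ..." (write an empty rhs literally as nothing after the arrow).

aaa->ac; aac->bc; bba->c; cb->b

  | aaaabac => acabac
  | bbbbaaab => bbcaab
  | aac => bc
  | cccabb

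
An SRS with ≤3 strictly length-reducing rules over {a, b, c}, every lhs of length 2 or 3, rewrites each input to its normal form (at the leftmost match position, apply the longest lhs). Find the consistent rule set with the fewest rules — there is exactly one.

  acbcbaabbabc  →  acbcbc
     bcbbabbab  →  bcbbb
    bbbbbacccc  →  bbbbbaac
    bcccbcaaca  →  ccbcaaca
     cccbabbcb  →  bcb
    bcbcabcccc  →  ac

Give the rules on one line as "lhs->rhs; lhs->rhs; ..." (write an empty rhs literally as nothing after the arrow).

ab->; bcc->c; ccc->a

  | acbcbaabbabc => acbcbababc => acbcbabc => acbcbc
  | bcbbabbab => bcbbbab => bcbbb
  | bbbbbacccc => bbbbbaac
  | bcccbcaaca => ccbcaaca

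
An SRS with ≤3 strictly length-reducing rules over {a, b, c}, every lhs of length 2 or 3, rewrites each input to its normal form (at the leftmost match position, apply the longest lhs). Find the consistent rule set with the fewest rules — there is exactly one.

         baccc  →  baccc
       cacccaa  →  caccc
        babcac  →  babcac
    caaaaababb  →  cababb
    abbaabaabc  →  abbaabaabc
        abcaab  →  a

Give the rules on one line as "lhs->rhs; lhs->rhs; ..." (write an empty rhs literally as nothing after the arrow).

  | baccc
  | cacccaa => caccc
  | babcac
  | caaaaababb => caaababb => cababb

bcb->; caa->c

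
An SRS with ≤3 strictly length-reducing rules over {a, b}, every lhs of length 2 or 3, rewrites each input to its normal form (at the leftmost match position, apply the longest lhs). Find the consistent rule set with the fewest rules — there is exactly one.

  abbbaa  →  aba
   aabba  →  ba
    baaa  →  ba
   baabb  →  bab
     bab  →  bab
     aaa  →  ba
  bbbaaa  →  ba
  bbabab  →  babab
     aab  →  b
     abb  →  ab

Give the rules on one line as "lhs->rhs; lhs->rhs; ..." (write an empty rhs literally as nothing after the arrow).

  | abbbaa => abbaa => abaa => aba
  | aabba => bbba => bba => ba
  | baaa => baa => ba
  | baabb => babb => bab

aa->b; baa->ba; bb->b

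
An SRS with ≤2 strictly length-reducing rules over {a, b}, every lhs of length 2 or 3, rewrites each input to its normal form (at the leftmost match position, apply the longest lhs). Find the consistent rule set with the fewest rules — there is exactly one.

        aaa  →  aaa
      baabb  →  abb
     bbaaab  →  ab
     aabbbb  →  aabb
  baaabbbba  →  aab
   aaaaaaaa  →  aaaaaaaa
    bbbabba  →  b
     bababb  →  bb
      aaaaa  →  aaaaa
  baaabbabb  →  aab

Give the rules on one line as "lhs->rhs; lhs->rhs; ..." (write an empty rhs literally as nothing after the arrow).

  | aaa
  | baabb => abb
  | bbaaab => baab => ab
  | aabbbb => aabb

ba->; bbb->b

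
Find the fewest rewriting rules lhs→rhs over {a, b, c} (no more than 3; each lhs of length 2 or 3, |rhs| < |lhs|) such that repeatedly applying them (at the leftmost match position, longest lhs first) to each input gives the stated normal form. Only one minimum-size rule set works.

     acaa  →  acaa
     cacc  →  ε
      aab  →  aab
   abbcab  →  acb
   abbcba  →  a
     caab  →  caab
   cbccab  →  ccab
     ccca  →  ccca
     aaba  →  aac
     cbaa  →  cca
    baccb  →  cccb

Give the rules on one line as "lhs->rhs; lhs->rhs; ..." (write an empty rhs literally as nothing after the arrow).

ba->c; bc->; cac->b

  | acaa
  | cacc => bc => ε
  | aab
  | abbcab => abab => acb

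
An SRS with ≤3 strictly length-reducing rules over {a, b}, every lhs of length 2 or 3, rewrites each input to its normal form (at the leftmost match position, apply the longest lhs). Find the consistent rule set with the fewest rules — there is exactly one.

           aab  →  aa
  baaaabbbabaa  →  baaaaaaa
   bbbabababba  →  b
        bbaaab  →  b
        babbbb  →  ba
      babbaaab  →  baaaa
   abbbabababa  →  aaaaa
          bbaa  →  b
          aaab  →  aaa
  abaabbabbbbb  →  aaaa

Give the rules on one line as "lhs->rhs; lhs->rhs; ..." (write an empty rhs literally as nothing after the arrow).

  | aab => aa
  | baaaabbbabaa => baaaabbabaa => baaaababaa => baaaaabaa => baaaaaaa
  | bbbabababba => bbabababba => bbbababba => bbababba => bbbabba => bbabba => bbbba => bbba => bba => bb => b
  | bbaaab => bbaab => bbab => bbb => bb => b

ab->a; bb->b; bba->bb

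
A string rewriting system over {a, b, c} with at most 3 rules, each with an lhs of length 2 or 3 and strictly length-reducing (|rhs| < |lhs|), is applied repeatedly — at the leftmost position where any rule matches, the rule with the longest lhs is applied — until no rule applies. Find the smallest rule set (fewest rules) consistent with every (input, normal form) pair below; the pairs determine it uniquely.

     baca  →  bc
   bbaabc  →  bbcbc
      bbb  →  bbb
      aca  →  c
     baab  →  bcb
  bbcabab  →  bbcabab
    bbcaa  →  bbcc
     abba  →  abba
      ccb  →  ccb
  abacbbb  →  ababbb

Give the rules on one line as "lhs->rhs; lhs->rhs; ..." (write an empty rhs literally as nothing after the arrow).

  | baca => baa => bc
  | bbaabc => bbcbc
  | bbb
  | aca => aa => c

aa->c; ac->a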